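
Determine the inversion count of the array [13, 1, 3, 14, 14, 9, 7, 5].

Finding inversions in [13, 1, 3, 14, 14, 9, 7, 5]:

(0, 1): arr[0]=13 > arr[1]=1
(0, 2): arr[0]=13 > arr[2]=3
(0, 5): arr[0]=13 > arr[5]=9
(0, 6): arr[0]=13 > arr[6]=7
(0, 7): arr[0]=13 > arr[7]=5
(3, 5): arr[3]=14 > arr[5]=9
(3, 6): arr[3]=14 > arr[6]=7
(3, 7): arr[3]=14 > arr[7]=5
(4, 5): arr[4]=14 > arr[5]=9
(4, 6): arr[4]=14 > arr[6]=7
(4, 7): arr[4]=14 > arr[7]=5
(5, 6): arr[5]=9 > arr[6]=7
(5, 7): arr[5]=9 > arr[7]=5
(6, 7): arr[6]=7 > arr[7]=5

Total inversions: 14

The array has 14 inversion(s): (0,1), (0,2), (0,5), (0,6), (0,7), (3,5), (3,6), (3,7), (4,5), (4,6), (4,7), (5,6), (5,7), (6,7). Each pair (i,j) satisfies i < j and arr[i] > arr[j].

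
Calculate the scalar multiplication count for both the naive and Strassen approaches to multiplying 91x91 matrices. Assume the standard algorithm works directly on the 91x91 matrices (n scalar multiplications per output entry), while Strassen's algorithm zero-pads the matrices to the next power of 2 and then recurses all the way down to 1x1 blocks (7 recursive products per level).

Matrix multiplication for 91x91 matrices:

Strassen's algorithm requires power-of-2 dimensions. Pad 91x91 to 128x128 (next power of 2).

Standard algorithm: 91^3 = 753571 multiplications
Strassen's algorithm: 7^(log2(128)) = 7^7 = 823543 multiplications
Difference: 753571 - 823543 = -69972 (Strassen uses MORE here due to padding overhead — for small or just-over-power-of-2 n, padding can outweigh the per-level savings)

Standard: 753571 multiplications (91^3). Strassen: 823543 multiplications (7^7, after padding to 128x128). Strassen reduces 8 recursive multiplications to 7 at each level.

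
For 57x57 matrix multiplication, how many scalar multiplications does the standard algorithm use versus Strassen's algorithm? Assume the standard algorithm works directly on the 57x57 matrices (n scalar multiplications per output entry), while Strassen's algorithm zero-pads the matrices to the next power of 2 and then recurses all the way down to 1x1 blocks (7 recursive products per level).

Matrix multiplication for 57x57 matrices:

Strassen's algorithm requires power-of-2 dimensions. Pad 57x57 to 64x64 (next power of 2).

Standard algorithm: 57^3 = 185193 multiplications
Strassen's algorithm: 7^(log2(64)) = 7^6 = 117649 multiplications
Savings: 185193 - 117649 = 67544 multiplications

Standard: 185193 multiplications (57^3). Strassen: 117649 multiplications (7^6, after padding to 64x64). Strassen reduces 8 recursive multiplications to 7 at each level.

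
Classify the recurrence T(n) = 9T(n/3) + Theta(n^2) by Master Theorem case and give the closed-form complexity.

Master Theorem for T(n) = 9T(n/3) + O(n^2):

a = 9, b = 3, c = 2
log_b(a) = log_3(9) = 2.0000

Case 2: c = 2 = log_3(9) = 2.0000
T(n) = O(n^2 log n) = O(n^2 log n)

For T(n) = 9T(n/3) + O(n^2): log_3(9) = 2.0000. This is Case 2 of the Master Theorem (c = log_b(a), equal work at all levels), giving O(n^2 log n).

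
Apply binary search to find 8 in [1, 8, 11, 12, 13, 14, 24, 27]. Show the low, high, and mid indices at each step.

Binary search for 8 in [1, 8, 11, 12, 13, 14, 24, 27]:

lo=0, hi=7, mid=3, arr[mid]=12 -> 12 > 8, search left half
lo=0, hi=2, mid=1, arr[mid]=8 -> Found target at index 1!

Binary search finds 8 at index 1 after 2 comparisons. The search repeatedly halves the search space by comparing with the middle element.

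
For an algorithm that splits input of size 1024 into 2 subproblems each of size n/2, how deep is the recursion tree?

For divide and conquer with division factor 2:

Problem sizes at each level:
Level 0: 1024
Level 1: 512
Level 2: 256
Level 3: 128
Level 4: 64
Level 5: 32
Level 6: 16
Level 7: 8
Level 8: 4
Level 9: 2
Level 10: 1

The root is level 0 and the size-1 base case is level 10 (the tree spans levels 0 through 10, i.e. 11 levels counting the root), so the depth is the number of divisions: log_2(1024) = 10

The recursion tree depth is log_2(1024) = 10. At each level, the problem size is divided by 2, so it takes 10 divisions to reduce to a base case of size 1. The algorithm makes 2 recursive calls at each level.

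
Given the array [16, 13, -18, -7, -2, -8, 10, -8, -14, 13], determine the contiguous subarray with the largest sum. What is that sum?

Using Kadane's algorithm on [16, 13, -18, -7, -2, -8, 10, -8, -14, 13]:

Scanning through the array:
Position 1 (value 13): max_ending_here = 29, max_so_far = 29
Position 2 (value -18): max_ending_here = 11, max_so_far = 29
Position 3 (value -7): max_ending_here = 4, max_so_far = 29
Position 4 (value -2): max_ending_here = 2, max_so_far = 29
Position 5 (value -8): max_ending_here = -6, max_so_far = 29
Position 6 (value 10): max_ending_here = 10, max_so_far = 29
Position 7 (value -8): max_ending_here = 2, max_so_far = 29
Position 8 (value -14): max_ending_here = -12, max_so_far = 29
Position 9 (value 13): max_ending_here = 13, max_so_far = 29

Maximum subarray: [16, 13]
Maximum sum: 29

The maximum subarray is [16, 13] with sum 29. This subarray runs from index 0 to index 1.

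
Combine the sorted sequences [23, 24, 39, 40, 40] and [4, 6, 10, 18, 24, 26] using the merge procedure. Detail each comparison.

Merging process:

Compare 23 vs 4: take 4 from right. Merged: [4]
Compare 23 vs 6: take 6 from right. Merged: [4, 6]
Compare 23 vs 10: take 10 from right. Merged: [4, 6, 10]
Compare 23 vs 18: take 18 from right. Merged: [4, 6, 10, 18]
Compare 23 vs 24: take 23 from left. Merged: [4, 6, 10, 18, 23]
Compare 24 vs 24: take 24 from left. Merged: [4, 6, 10, 18, 23, 24]
Compare 39 vs 24: take 24 from right. Merged: [4, 6, 10, 18, 23, 24, 24]
Compare 39 vs 26: take 26 from right. Merged: [4, 6, 10, 18, 23, 24, 24, 26]
Append remaining from left: [39, 40, 40]. Merged: [4, 6, 10, 18, 23, 24, 24, 26, 39, 40, 40]

Final merged array: [4, 6, 10, 18, 23, 24, 24, 26, 39, 40, 40]
Total comparisons: 8

The merged array is [4, 6, 10, 18, 23, 24, 24, 26, 39, 40, 40], requiring 8 comparisons. The merge step runs in O(n) time where n is the total number of elements.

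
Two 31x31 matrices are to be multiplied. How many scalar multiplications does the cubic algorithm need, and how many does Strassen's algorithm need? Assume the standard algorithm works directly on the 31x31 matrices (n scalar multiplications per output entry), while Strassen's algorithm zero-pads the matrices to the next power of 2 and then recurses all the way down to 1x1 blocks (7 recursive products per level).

Matrix multiplication for 31x31 matrices:

Strassen's algorithm requires power-of-2 dimensions. Pad 31x31 to 32x32 (next power of 2).

Standard algorithm: 31^3 = 29791 multiplications
Strassen's algorithm: 7^(log2(32)) = 7^5 = 16807 multiplications
Savings: 29791 - 16807 = 12984 multiplications

Standard: 29791 multiplications (31^3). Strassen: 16807 multiplications (7^5, after padding to 32x32). Strassen reduces 8 recursive multiplications to 7 at each level.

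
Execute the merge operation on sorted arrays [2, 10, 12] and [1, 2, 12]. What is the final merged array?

Merging process:

Compare 2 vs 1: take 1 from right. Merged: [1]
Compare 2 vs 2: take 2 from left. Merged: [1, 2]
Compare 10 vs 2: take 2 from right. Merged: [1, 2, 2]
Compare 10 vs 12: take 10 from left. Merged: [1, 2, 2, 10]
Compare 12 vs 12: take 12 from left. Merged: [1, 2, 2, 10, 12]
Append remaining from right: [12]. Merged: [1, 2, 2, 10, 12, 12]

Final merged array: [1, 2, 2, 10, 12, 12]
Total comparisons: 5

The merged array is [1, 2, 2, 10, 12, 12], requiring 5 comparisons. The merge step runs in O(n) time where n is the total number of elements.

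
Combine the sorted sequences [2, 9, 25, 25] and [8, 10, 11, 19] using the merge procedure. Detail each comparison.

Merging process:

Compare 2 vs 8: take 2 from left. Merged: [2]
Compare 9 vs 8: take 8 from right. Merged: [2, 8]
Compare 9 vs 10: take 9 from left. Merged: [2, 8, 9]
Compare 25 vs 10: take 10 from right. Merged: [2, 8, 9, 10]
Compare 25 vs 11: take 11 from right. Merged: [2, 8, 9, 10, 11]
Compare 25 vs 19: take 19 from right. Merged: [2, 8, 9, 10, 11, 19]
Append remaining from left: [25, 25]. Merged: [2, 8, 9, 10, 11, 19, 25, 25]

Final merged array: [2, 8, 9, 10, 11, 19, 25, 25]
Total comparisons: 6

The merged array is [2, 8, 9, 10, 11, 19, 25, 25], requiring 6 comparisons. The merge step runs in O(n) time where n is the total number of elements.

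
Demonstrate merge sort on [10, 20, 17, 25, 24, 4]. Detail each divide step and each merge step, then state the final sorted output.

Merge sort trace:

Split: [10, 20, 17, 25, 24, 4] -> [10, 20, 17] and [25, 24, 4]
  Split: [10, 20, 17] -> [10] and [20, 17]
    Split: [20, 17] -> [20] and [17]
    Merge: [20] + [17] -> [17, 20]
  Merge: [10] + [17, 20] -> [10, 17, 20]
  Split: [25, 24, 4] -> [25] and [24, 4]
    Split: [24, 4] -> [24] and [4]
    Merge: [24] + [4] -> [4, 24]
  Merge: [25] + [4, 24] -> [4, 24, 25]
Merge: [10, 17, 20] + [4, 24, 25] -> [4, 10, 17, 20, 24, 25]

Final sorted array: [4, 10, 17, 20, 24, 25]

The merge sort proceeds by recursively splitting the array and merging sorted halves.
After all merges, the sorted array is [4, 10, 17, 20, 24, 25].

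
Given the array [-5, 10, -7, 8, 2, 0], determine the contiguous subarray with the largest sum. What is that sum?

Using Kadane's algorithm on [-5, 10, -7, 8, 2, 0]:

Scanning through the array:
Position 1 (value 10): max_ending_here = 10, max_so_far = 10
Position 2 (value -7): max_ending_here = 3, max_so_far = 10
Position 3 (value 8): max_ending_here = 11, max_so_far = 11
Position 4 (value 2): max_ending_here = 13, max_so_far = 13
Position 5 (value 0): max_ending_here = 13, max_so_far = 13

Maximum subarray: [10, -7, 8, 2]
Maximum sum: 13

The maximum subarray is [10, -7, 8, 2] with sum 13. This subarray runs from index 1 to index 4.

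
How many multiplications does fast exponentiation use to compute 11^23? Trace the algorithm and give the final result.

Computing 11^23 by squaring (build up from 11^1; each line after the first costs one multiplication):

11^1 = 11
11^2 = (11^1)^2 = 11^2 = 121
11^4 = (11^2)^2 = 121^2 = 14641
11^5 = 11 * 11^4 = 11 * 14641 = 161051
11^10 = (11^5)^2 = 161051^2 = 25937424601
11^11 = 11 * 11^10 = 11 * 25937424601 = 285311670611
11^22 = (11^11)^2 = 285311670611^2 = 81402749386839761113321
11^23 = 11 * 11^22 = 11 * 81402749386839761113321 = 895430243255237372246531

Result: 895430243255237372246531
Multiplications needed: 7 (7 lines after 11^1)

11^23 = 895430243255237372246531. Using exponentiation by squaring, this requires 7 multiplications. The key idea: if the exponent is even, square the half-power; if odd, multiply by the base once.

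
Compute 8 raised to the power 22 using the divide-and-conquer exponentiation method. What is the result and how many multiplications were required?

Computing 8^22 by squaring (build up from 8^1; each line after the first costs one multiplication):

8^1 = 8
8^2 = (8^1)^2 = 8^2 = 64
8^4 = (8^2)^2 = 64^2 = 4096
8^5 = 8 * 8^4 = 8 * 4096 = 32768
8^10 = (8^5)^2 = 32768^2 = 1073741824
8^11 = 8 * 8^10 = 8 * 1073741824 = 8589934592
8^22 = (8^11)^2 = 8589934592^2 = 73786976294838206464

Result: 73786976294838206464
Multiplications needed: 6 (6 lines after 8^1)

8^22 = 73786976294838206464. Using exponentiation by squaring, this requires 6 multiplications. The key idea: if the exponent is even, square the half-power; if odd, multiply by the base once.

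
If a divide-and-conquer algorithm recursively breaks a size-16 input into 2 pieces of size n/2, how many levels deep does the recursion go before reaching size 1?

For divide and conquer with division factor 2:

Problem sizes at each level:
Level 0: 16
Level 1: 8
Level 2: 4
Level 3: 2
Level 4: 1

The root is level 0 and the size-1 base case is level 4 (the tree spans levels 0 through 4, i.e. 5 levels counting the root), so the depth is the number of divisions: log_2(16) = 4

The recursion tree depth is log_2(16) = 4. At each level, the problem size is divided by 2, so it takes 4 divisions to reduce to a base case of size 1. The algorithm makes 2 recursive calls at each level.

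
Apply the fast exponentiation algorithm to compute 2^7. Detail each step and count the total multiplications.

Computing 2^7 by squaring (build up from 2^1; each line after the first costs one multiplication):

2^1 = 2
2^2 = (2^1)^2 = 2^2 = 4
2^3 = 2 * 2^2 = 2 * 4 = 8
2^6 = (2^3)^2 = 8^2 = 64
2^7 = 2 * 2^6 = 2 * 64 = 128

Result: 128
Multiplications needed: 4 (4 lines after 2^1)

2^7 = 128. Using exponentiation by squaring, this requires 4 multiplications. The key idea: if the exponent is even, square the half-power; if odd, multiply by the base once.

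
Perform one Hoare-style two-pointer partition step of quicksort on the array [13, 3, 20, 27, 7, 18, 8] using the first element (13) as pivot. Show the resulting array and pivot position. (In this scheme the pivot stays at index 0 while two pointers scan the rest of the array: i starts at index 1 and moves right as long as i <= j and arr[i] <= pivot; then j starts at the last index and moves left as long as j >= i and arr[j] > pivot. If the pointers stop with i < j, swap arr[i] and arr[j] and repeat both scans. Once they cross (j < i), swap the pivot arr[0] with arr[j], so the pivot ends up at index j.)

Hoare-style two-pointer partition with pivot = 13:

Initial array: [13, 3, 20, 27, 7, 18, 8]

Pointers start at i = 1, j = 6.
i stops at index 2 (arr[2]=20 > 13), j stops at index 6 (arr[6]=8 <= 13): swap arr[2] and arr[6], array becomes [13, 3, 8, 27, 7, 18, 20]
i stops at index 3 (arr[3]=27 > 13), j stops at index 4 (arr[4]=7 <= 13): swap arr[3] and arr[4], array becomes [13, 3, 8, 7, 27, 18, 20]
i ends at 4, j ends at 3: the pointers have crossed (j < i), so scanning stops.

Swap pivot arr[0] with arr[3] to place pivot at position 3: [7, 3, 8, 13, 27, 18, 20]
Pivot position: 3

After partitioning with pivot 13, the array becomes [7, 3, 8, 13, 27, 18, 20]. The pivot is placed at index 3. All elements to the left of the pivot are <= 13, and all elements to the right are > 13.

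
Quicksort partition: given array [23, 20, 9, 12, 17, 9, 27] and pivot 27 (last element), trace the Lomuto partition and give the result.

Lomuto partition with pivot = 27:

Initial array: [23, 20, 9, 12, 17, 9, 27]

arr[0]=23 <= 27: swap with position 0, array becomes [23, 20, 9, 12, 17, 9, 27]
arr[1]=20 <= 27: swap with position 1, array becomes [23, 20, 9, 12, 17, 9, 27]
arr[2]=9 <= 27: swap with position 2, array becomes [23, 20, 9, 12, 17, 9, 27]
arr[3]=12 <= 27: swap with position 3, array becomes [23, 20, 9, 12, 17, 9, 27]
arr[4]=17 <= 27: swap with position 4, array becomes [23, 20, 9, 12, 17, 9, 27]
arr[5]=9 <= 27: swap with position 5, array becomes [23, 20, 9, 12, 17, 9, 27]

Place pivot at position 6: [23, 20, 9, 12, 17, 9, 27]
Pivot position: 6

After partitioning with pivot 27, the array becomes [23, 20, 9, 12, 17, 9, 27]. The pivot is placed at index 6. All elements to the left of the pivot are <= 27, and all elements to the right are > 27.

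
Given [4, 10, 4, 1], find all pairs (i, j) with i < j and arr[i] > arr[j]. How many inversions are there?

Finding inversions in [4, 10, 4, 1]:

(0, 3): arr[0]=4 > arr[3]=1
(1, 2): arr[1]=10 > arr[2]=4
(1, 3): arr[1]=10 > arr[3]=1
(2, 3): arr[2]=4 > arr[3]=1

Total inversions: 4

The array has 4 inversion(s): (0,3), (1,2), (1,3), (2,3). Each pair (i,j) satisfies i < j and arr[i] > arr[j].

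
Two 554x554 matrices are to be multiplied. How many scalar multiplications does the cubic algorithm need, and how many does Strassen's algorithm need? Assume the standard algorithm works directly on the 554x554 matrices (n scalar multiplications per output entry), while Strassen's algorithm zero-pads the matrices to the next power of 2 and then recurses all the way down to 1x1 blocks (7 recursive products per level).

Matrix multiplication for 554x554 matrices:

Strassen's algorithm requires power-of-2 dimensions. Pad 554x554 to 1024x1024 (next power of 2).

Standard algorithm: 554^3 = 170031464 multiplications
Strassen's algorithm: 7^(log2(1024)) = 7^10 = 282475249 multiplications
Difference: 170031464 - 282475249 = -112443785 (Strassen uses MORE here due to padding overhead — for small or just-over-power-of-2 n, padding can outweigh the per-level savings)

Standard: 170031464 multiplications (554^3). Strassen: 282475249 multiplications (7^10, after padding to 1024x1024). Strassen reduces 8 recursive multiplications to 7 at each level.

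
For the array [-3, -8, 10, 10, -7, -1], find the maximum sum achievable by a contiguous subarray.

Using Kadane's algorithm on [-3, -8, 10, 10, -7, -1]:

Scanning through the array:
Position 1 (value -8): max_ending_here = -8, max_so_far = -3
Position 2 (value 10): max_ending_here = 10, max_so_far = 10
Position 3 (value 10): max_ending_here = 20, max_so_far = 20
Position 4 (value -7): max_ending_here = 13, max_so_far = 20
Position 5 (value -1): max_ending_here = 12, max_so_far = 20

Maximum subarray: [10, 10]
Maximum sum: 20

The maximum subarray is [10, 10] with sum 20. This subarray runs from index 2 to index 3.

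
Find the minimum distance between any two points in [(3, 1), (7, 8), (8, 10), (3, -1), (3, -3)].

Computing all pairwise distances among 5 points:

d((3, 1), (7, 8)) = 8.0623
d((3, 1), (8, 10)) = 10.2956
d((3, 1), (3, -1)) = 2.0 <-- minimum
d((3, 1), (3, -3)) = 4.0
d((7, 8), (8, 10)) = 2.2361
d((7, 8), (3, -1)) = 9.8489
d((7, 8), (3, -3)) = 11.7047
d((8, 10), (3, -1)) = 12.083
d((8, 10), (3, -3)) = 13.9284
d((3, -1), (3, -3)) = 2.0 <-- minimum

Minimum distance: 2.0 (tie among 2 pairs: (3, 1) and (3, -1); (3, -1) and (3, -3))

The minimum Euclidean distance is 2.0. There is a tie: 2 pairs achieve this minimum — (3, 1) and (3, -1); (3, -1) and (3, -3). Any of these is a valid closest pair. For 5 points, brute-force pairwise comparison is shown above. For large n, the divide-and-conquer algorithm (sort by x, recurse on halves, check the dividing strip) achieves O(n log n).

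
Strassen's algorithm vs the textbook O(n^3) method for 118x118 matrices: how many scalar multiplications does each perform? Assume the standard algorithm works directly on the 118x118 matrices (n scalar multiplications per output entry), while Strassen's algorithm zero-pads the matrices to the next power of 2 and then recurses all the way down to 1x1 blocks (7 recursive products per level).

Matrix multiplication for 118x118 matrices:

Strassen's algorithm requires power-of-2 dimensions. Pad 118x118 to 128x128 (next power of 2).

Standard algorithm: 118^3 = 1643032 multiplications
Strassen's algorithm: 7^(log2(128)) = 7^7 = 823543 multiplications
Savings: 1643032 - 823543 = 819489 multiplications

Standard: 1643032 multiplications (118^3). Strassen: 823543 multiplications (7^7, after padding to 128x128). Strassen reduces 8 recursive multiplications to 7 at each level.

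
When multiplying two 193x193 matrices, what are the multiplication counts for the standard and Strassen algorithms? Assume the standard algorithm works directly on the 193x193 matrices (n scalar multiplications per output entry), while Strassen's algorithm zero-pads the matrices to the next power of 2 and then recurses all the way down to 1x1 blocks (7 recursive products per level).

Matrix multiplication for 193x193 matrices:

Strassen's algorithm requires power-of-2 dimensions. Pad 193x193 to 256x256 (next power of 2).

Standard algorithm: 193^3 = 7189057 multiplications
Strassen's algorithm: 7^(log2(256)) = 7^8 = 5764801 multiplications
Savings: 7189057 - 5764801 = 1424256 multiplications

Standard: 7189057 multiplications (193^3). Strassen: 5764801 multiplications (7^8, after padding to 256x256). Strassen reduces 8 recursive multiplications to 7 at each level.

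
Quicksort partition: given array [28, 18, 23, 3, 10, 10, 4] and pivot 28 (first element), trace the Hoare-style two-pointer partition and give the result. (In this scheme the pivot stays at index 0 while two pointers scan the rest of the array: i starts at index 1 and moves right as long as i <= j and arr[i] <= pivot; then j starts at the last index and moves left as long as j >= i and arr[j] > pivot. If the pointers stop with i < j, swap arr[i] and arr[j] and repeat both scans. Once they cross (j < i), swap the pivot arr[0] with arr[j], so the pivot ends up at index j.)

Hoare-style two-pointer partition with pivot = 28:

Initial array: [28, 18, 23, 3, 10, 10, 4]

Pointers start at i = 1, j = 6.
i ends at 7, j ends at 6: the pointers have crossed (j < i), so scanning stops.

Swap pivot arr[0] with arr[6] to place pivot at position 6: [4, 18, 23, 3, 10, 10, 28]
Pivot position: 6

After partitioning with pivot 28, the array becomes [4, 18, 23, 3, 10, 10, 28]. The pivot is placed at index 6. All elements to the left of the pivot are <= 28, and all elements to the right are > 28.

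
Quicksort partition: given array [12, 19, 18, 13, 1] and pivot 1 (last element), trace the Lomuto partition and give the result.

Lomuto partition with pivot = 1:

Initial array: [12, 19, 18, 13, 1]

arr[0]=12 > 1: no swap
arr[1]=19 > 1: no swap
arr[2]=18 > 1: no swap
arr[3]=13 > 1: no swap

Place pivot at position 0: [1, 19, 18, 13, 12]
Pivot position: 0

After partitioning with pivot 1, the array becomes [1, 19, 18, 13, 12]. The pivot is placed at index 0. All elements to the left of the pivot are <= 1, and all elements to the right are > 1.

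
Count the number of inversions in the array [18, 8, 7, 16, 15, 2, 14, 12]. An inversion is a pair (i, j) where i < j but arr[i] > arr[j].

Finding inversions in [18, 8, 7, 16, 15, 2, 14, 12]:

(0, 1): arr[0]=18 > arr[1]=8
(0, 2): arr[0]=18 > arr[2]=7
(0, 3): arr[0]=18 > arr[3]=16
(0, 4): arr[0]=18 > arr[4]=15
(0, 5): arr[0]=18 > arr[5]=2
(0, 6): arr[0]=18 > arr[6]=14
(0, 7): arr[0]=18 > arr[7]=12
(1, 2): arr[1]=8 > arr[2]=7
(1, 5): arr[1]=8 > arr[5]=2
(2, 5): arr[2]=7 > arr[5]=2
(3, 4): arr[3]=16 > arr[4]=15
(3, 5): arr[3]=16 > arr[5]=2
(3, 6): arr[3]=16 > arr[6]=14
(3, 7): arr[3]=16 > arr[7]=12
(4, 5): arr[4]=15 > arr[5]=2
(4, 6): arr[4]=15 > arr[6]=14
(4, 7): arr[4]=15 > arr[7]=12
(6, 7): arr[6]=14 > arr[7]=12

Total inversions: 18

The array has 18 inversion(s): (0,1), (0,2), (0,3), (0,4), (0,5), (0,6), (0,7), (1,2), (1,5), (2,5), (3,4), (3,5), (3,6), (3,7), (4,5), (4,6), (4,7), (6,7). Each pair (i,j) satisfies i < j and arr[i] > arr[j].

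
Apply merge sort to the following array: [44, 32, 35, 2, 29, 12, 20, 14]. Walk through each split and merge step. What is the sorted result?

Merge sort trace:

Split: [44, 32, 35, 2, 29, 12, 20, 14] -> [44, 32, 35, 2] and [29, 12, 20, 14]
  Split: [44, 32, 35, 2] -> [44, 32] and [35, 2]
    Split: [44, 32] -> [44] and [32]
    Merge: [44] + [32] -> [32, 44]
    Split: [35, 2] -> [35] and [2]
    Merge: [35] + [2] -> [2, 35]
  Merge: [32, 44] + [2, 35] -> [2, 32, 35, 44]
  Split: [29, 12, 20, 14] -> [29, 12] and [20, 14]
    Split: [29, 12] -> [29] and [12]
    Merge: [29] + [12] -> [12, 29]
    Split: [20, 14] -> [20] and [14]
    Merge: [20] + [14] -> [14, 20]
  Merge: [12, 29] + [14, 20] -> [12, 14, 20, 29]
Merge: [2, 32, 35, 44] + [12, 14, 20, 29] -> [2, 12, 14, 20, 29, 32, 35, 44]

Final sorted array: [2, 12, 14, 20, 29, 32, 35, 44]

The merge sort proceeds by recursively splitting the array and merging sorted halves.
After all merges, the sorted array is [2, 12, 14, 20, 29, 32, 35, 44].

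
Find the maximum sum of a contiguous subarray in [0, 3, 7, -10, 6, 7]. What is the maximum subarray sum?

Using Kadane's algorithm on [0, 3, 7, -10, 6, 7]:

Scanning through the array:
Position 1 (value 3): max_ending_here = 3, max_so_far = 3
Position 2 (value 7): max_ending_here = 10, max_so_far = 10
Position 3 (value -10): max_ending_here = 0, max_so_far = 10
Position 4 (value 6): max_ending_here = 6, max_so_far = 10
Position 5 (value 7): max_ending_here = 13, max_so_far = 13

Maximum subarray: [0, 3, 7, -10, 6, 7]
Maximum sum: 13

The maximum subarray is [0, 3, 7, -10, 6, 7] with sum 13. This subarray runs from index 0 to index 5.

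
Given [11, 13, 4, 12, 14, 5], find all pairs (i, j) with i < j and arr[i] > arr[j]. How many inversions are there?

Finding inversions in [11, 13, 4, 12, 14, 5]:

(0, 2): arr[0]=11 > arr[2]=4
(0, 5): arr[0]=11 > arr[5]=5
(1, 2): arr[1]=13 > arr[2]=4
(1, 3): arr[1]=13 > arr[3]=12
(1, 5): arr[1]=13 > arr[5]=5
(3, 5): arr[3]=12 > arr[5]=5
(4, 5): arr[4]=14 > arr[5]=5

Total inversions: 7

The array has 7 inversion(s): (0,2), (0,5), (1,2), (1,3), (1,5), (3,5), (4,5). Each pair (i,j) satisfies i < j and arr[i] > arr[j].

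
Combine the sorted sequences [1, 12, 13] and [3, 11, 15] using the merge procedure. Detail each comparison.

Merging process:

Compare 1 vs 3: take 1 from left. Merged: [1]
Compare 12 vs 3: take 3 from right. Merged: [1, 3]
Compare 12 vs 11: take 11 from right. Merged: [1, 3, 11]
Compare 12 vs 15: take 12 from left. Merged: [1, 3, 11, 12]
Compare 13 vs 15: take 13 from left. Merged: [1, 3, 11, 12, 13]
Append remaining from right: [15]. Merged: [1, 3, 11, 12, 13, 15]

Final merged array: [1, 3, 11, 12, 13, 15]
Total comparisons: 5

The merged array is [1, 3, 11, 12, 13, 15], requiring 5 comparisons. The merge step runs in O(n) time where n is the total number of elements.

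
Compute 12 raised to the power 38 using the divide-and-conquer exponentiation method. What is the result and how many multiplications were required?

Computing 12^38 by squaring (build up from 12^1; each line after the first costs one multiplication):

12^1 = 12
12^2 = (12^1)^2 = 12^2 = 144
12^4 = (12^2)^2 = 144^2 = 20736
12^8 = (12^4)^2 = 20736^2 = 429981696
12^9 = 12 * 12^8 = 12 * 429981696 = 5159780352
12^18 = (12^9)^2 = 5159780352^2 = 26623333280885243904
12^19 = 12 * 12^18 = 12 * 26623333280885243904 = 319479999370622926848
12^38 = (12^19)^2 = 319479999370622926848^2 = 102067469997853225734913580209377959215104

Result: 102067469997853225734913580209377959215104
Multiplications needed: 7 (7 lines after 12^1)

12^38 = 102067469997853225734913580209377959215104. Using exponentiation by squaring, this requires 7 multiplications. The key idea: if the exponent is even, square the half-power; if odd, multiply by the base once.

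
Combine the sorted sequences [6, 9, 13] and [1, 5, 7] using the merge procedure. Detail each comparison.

Merging process:

Compare 6 vs 1: take 1 from right. Merged: [1]
Compare 6 vs 5: take 5 from right. Merged: [1, 5]
Compare 6 vs 7: take 6 from left. Merged: [1, 5, 6]
Compare 9 vs 7: take 7 from right. Merged: [1, 5, 6, 7]
Append remaining from left: [9, 13]. Merged: [1, 5, 6, 7, 9, 13]

Final merged array: [1, 5, 6, 7, 9, 13]
Total comparisons: 4

The merged array is [1, 5, 6, 7, 9, 13], requiring 4 comparisons. The merge step runs in O(n) time where n is the total number of elements.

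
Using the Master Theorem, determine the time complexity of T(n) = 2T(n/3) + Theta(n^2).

Master Theorem for T(n) = 2T(n/3) + O(n^2):

a = 2, b = 3, c = 2
log_b(a) = log_3(2) = 0.6309

Case 3: c = 2 > log_3(2) = 0.6309
T(n) = O(n^2) = O(n^2)

For T(n) = 2T(n/3) + O(n^2): log_3(2) = 0.6309. This is Case 3 of the Master Theorem (c > log_b(a), work dominated by root), giving O(n^2).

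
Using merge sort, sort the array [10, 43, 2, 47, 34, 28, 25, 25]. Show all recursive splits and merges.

Merge sort trace:

Split: [10, 43, 2, 47, 34, 28, 25, 25] -> [10, 43, 2, 47] and [34, 28, 25, 25]
  Split: [10, 43, 2, 47] -> [10, 43] and [2, 47]
    Split: [10, 43] -> [10] and [43]
    Merge: [10] + [43] -> [10, 43]
    Split: [2, 47] -> [2] and [47]
    Merge: [2] + [47] -> [2, 47]
  Merge: [10, 43] + [2, 47] -> [2, 10, 43, 47]
  Split: [34, 28, 25, 25] -> [34, 28] and [25, 25]
    Split: [34, 28] -> [34] and [28]
    Merge: [34] + [28] -> [28, 34]
    Split: [25, 25] -> [25] and [25]
    Merge: [25] + [25] -> [25, 25]
  Merge: [28, 34] + [25, 25] -> [25, 25, 28, 34]
Merge: [2, 10, 43, 47] + [25, 25, 28, 34] -> [2, 10, 25, 25, 28, 34, 43, 47]

Final sorted array: [2, 10, 25, 25, 28, 34, 43, 47]

The merge sort proceeds by recursively splitting the array and merging sorted halves.
After all merges, the sorted array is [2, 10, 25, 25, 28, 34, 43, 47].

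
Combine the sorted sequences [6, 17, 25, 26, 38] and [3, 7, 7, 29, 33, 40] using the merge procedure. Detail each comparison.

Merging process:

Compare 6 vs 3: take 3 from right. Merged: [3]
Compare 6 vs 7: take 6 from left. Merged: [3, 6]
Compare 17 vs 7: take 7 from right. Merged: [3, 6, 7]
Compare 17 vs 7: take 7 from right. Merged: [3, 6, 7, 7]
Compare 17 vs 29: take 17 from left. Merged: [3, 6, 7, 7, 17]
Compare 25 vs 29: take 25 from left. Merged: [3, 6, 7, 7, 17, 25]
Compare 26 vs 29: take 26 from left. Merged: [3, 6, 7, 7, 17, 25, 26]
Compare 38 vs 29: take 29 from right. Merged: [3, 6, 7, 7, 17, 25, 26, 29]
Compare 38 vs 33: take 33 from right. Merged: [3, 6, 7, 7, 17, 25, 26, 29, 33]
Compare 38 vs 40: take 38 from left. Merged: [3, 6, 7, 7, 17, 25, 26, 29, 33, 38]
Append remaining from right: [40]. Merged: [3, 6, 7, 7, 17, 25, 26, 29, 33, 38, 40]

Final merged array: [3, 6, 7, 7, 17, 25, 26, 29, 33, 38, 40]
Total comparisons: 10

The merged array is [3, 6, 7, 7, 17, 25, 26, 29, 33, 38, 40], requiring 10 comparisons. The merge step runs in O(n) time where n is the total number of elements.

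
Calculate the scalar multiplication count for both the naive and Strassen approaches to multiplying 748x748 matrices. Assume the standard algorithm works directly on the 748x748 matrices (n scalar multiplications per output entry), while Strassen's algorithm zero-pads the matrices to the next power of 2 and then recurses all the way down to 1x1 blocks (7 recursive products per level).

Matrix multiplication for 748x748 matrices:

Strassen's algorithm requires power-of-2 dimensions. Pad 748x748 to 1024x1024 (next power of 2).

Standard algorithm: 748^3 = 418508992 multiplications
Strassen's algorithm: 7^(log2(1024)) = 7^10 = 282475249 multiplications
Savings: 418508992 - 282475249 = 136033743 multiplications

Standard: 418508992 multiplications (748^3). Strassen: 282475249 multiplications (7^10, after padding to 1024x1024). Strassen reduces 8 recursive multiplications to 7 at each level.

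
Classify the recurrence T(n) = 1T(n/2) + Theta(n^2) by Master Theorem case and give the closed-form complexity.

Master Theorem for T(n) = 1T(n/2) + O(n^2):

a = 1, b = 2, c = 2
log_b(a) = log_2(1) = 0.0000

Case 3: c = 2 > log_2(1) = 0.0000
T(n) = O(n^2) = O(n^2)

For T(n) = 1T(n/2) + O(n^2): log_2(1) = 0.0000. This is Case 3 of the Master Theorem (c > log_b(a), work dominated by root), giving O(n^2).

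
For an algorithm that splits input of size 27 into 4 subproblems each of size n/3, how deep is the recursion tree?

For divide and conquer with division factor 3:

Problem sizes at each level:
Level 0: 27
Level 1: 9
Level 2: 3
Level 3: 1

The root is level 0 and the size-1 base case is level 3 (the tree spans levels 0 through 3, i.e. 4 levels counting the root), so the depth is the number of divisions: log_3(27) = 3

The recursion tree depth is log_3(27) = 3. At each level, the problem size is divided by 3, so it takes 3 divisions to reduce to a base case of size 1. The algorithm makes 4 recursive calls at each level.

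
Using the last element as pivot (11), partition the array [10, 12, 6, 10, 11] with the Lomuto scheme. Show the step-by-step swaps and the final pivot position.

Lomuto partition with pivot = 11:

Initial array: [10, 12, 6, 10, 11]

arr[0]=10 <= 11: swap with position 0, array becomes [10, 12, 6, 10, 11]
arr[1]=12 > 11: no swap
arr[2]=6 <= 11: swap with position 1, array becomes [10, 6, 12, 10, 11]
arr[3]=10 <= 11: swap with position 2, array becomes [10, 6, 10, 12, 11]

Place pivot at position 3: [10, 6, 10, 11, 12]
Pivot position: 3

After partitioning with pivot 11, the array becomes [10, 6, 10, 11, 12]. The pivot is placed at index 3. All elements to the left of the pivot are <= 11, and all elements to the right are > 11.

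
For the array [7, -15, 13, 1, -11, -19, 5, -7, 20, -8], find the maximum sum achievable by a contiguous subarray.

Using Kadane's algorithm on [7, -15, 13, 1, -11, -19, 5, -7, 20, -8]:

Scanning through the array:
Position 1 (value -15): max_ending_here = -8, max_so_far = 7
Position 2 (value 13): max_ending_here = 13, max_so_far = 13
Position 3 (value 1): max_ending_here = 14, max_so_far = 14
Position 4 (value -11): max_ending_here = 3, max_so_far = 14
Position 5 (value -19): max_ending_here = -16, max_so_far = 14
Position 6 (value 5): max_ending_here = 5, max_so_far = 14
Position 7 (value -7): max_ending_here = -2, max_so_far = 14
Position 8 (value 20): max_ending_here = 20, max_so_far = 20
Position 9 (value -8): max_ending_here = 12, max_so_far = 20

Maximum subarray: [20]
Maximum sum: 20

The maximum subarray is [20] with sum 20. This subarray runs from index 8 to index 8.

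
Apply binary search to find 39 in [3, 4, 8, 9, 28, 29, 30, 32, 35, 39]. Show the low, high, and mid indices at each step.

Binary search for 39 in [3, 4, 8, 9, 28, 29, 30, 32, 35, 39]:

lo=0, hi=9, mid=4, arr[mid]=28 -> 28 < 39, search right half
lo=5, hi=9, mid=7, arr[mid]=32 -> 32 < 39, search right half
lo=8, hi=9, mid=8, arr[mid]=35 -> 35 < 39, search right half
lo=9, hi=9, mid=9, arr[mid]=39 -> Found target at index 9!

Binary search finds 39 at index 9 after 4 comparisons. The search repeatedly halves the search space by comparing with the middle element.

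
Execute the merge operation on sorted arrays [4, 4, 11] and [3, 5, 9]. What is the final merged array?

Merging process:

Compare 4 vs 3: take 3 from right. Merged: [3]
Compare 4 vs 5: take 4 from left. Merged: [3, 4]
Compare 4 vs 5: take 4 from left. Merged: [3, 4, 4]
Compare 11 vs 5: take 5 from right. Merged: [3, 4, 4, 5]
Compare 11 vs 9: take 9 from right. Merged: [3, 4, 4, 5, 9]
Append remaining from left: [11]. Merged: [3, 4, 4, 5, 9, 11]

Final merged array: [3, 4, 4, 5, 9, 11]
Total comparisons: 5

The merged array is [3, 4, 4, 5, 9, 11], requiring 5 comparisons. The merge step runs in O(n) time where n is the total number of elements.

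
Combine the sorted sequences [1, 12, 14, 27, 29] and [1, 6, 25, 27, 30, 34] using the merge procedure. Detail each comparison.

Merging process:

Compare 1 vs 1: take 1 from left. Merged: [1]
Compare 12 vs 1: take 1 from right. Merged: [1, 1]
Compare 12 vs 6: take 6 from right. Merged: [1, 1, 6]
Compare 12 vs 25: take 12 from left. Merged: [1, 1, 6, 12]
Compare 14 vs 25: take 14 from left. Merged: [1, 1, 6, 12, 14]
Compare 27 vs 25: take 25 from right. Merged: [1, 1, 6, 12, 14, 25]
Compare 27 vs 27: take 27 from left. Merged: [1, 1, 6, 12, 14, 25, 27]
Compare 29 vs 27: take 27 from right. Merged: [1, 1, 6, 12, 14, 25, 27, 27]
Compare 29 vs 30: take 29 from left. Merged: [1, 1, 6, 12, 14, 25, 27, 27, 29]
Append remaining from right: [30, 34]. Merged: [1, 1, 6, 12, 14, 25, 27, 27, 29, 30, 34]

Final merged array: [1, 1, 6, 12, 14, 25, 27, 27, 29, 30, 34]
Total comparisons: 9

The merged array is [1, 1, 6, 12, 14, 25, 27, 27, 29, 30, 34], requiring 9 comparisons. The merge step runs in O(n) time where n is the total number of elements.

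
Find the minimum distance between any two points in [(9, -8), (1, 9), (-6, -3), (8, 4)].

Computing all pairwise distances among 4 points:

d((9, -8), (1, 9)) = 18.7883
d((9, -8), (-6, -3)) = 15.8114
d((9, -8), (8, 4)) = 12.0416
d((1, 9), (-6, -3)) = 13.8924
d((1, 9), (8, 4)) = 8.6023 <-- minimum
d((-6, -3), (8, 4)) = 15.6525

Closest pair: (1, 9) and (8, 4) with distance 8.6023

The closest pair is (1, 9) and (8, 4) with Euclidean distance 8.6023. For 4 points, brute-force pairwise comparison is shown above. For large n, the divide-and-conquer algorithm (sort by x, recurse on halves, check the dividing strip) achieves O(n log n).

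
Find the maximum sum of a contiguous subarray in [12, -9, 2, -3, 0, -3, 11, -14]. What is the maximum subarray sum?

Using Kadane's algorithm on [12, -9, 2, -3, 0, -3, 11, -14]:

Scanning through the array:
Position 1 (value -9): max_ending_here = 3, max_so_far = 12
Position 2 (value 2): max_ending_here = 5, max_so_far = 12
Position 3 (value -3): max_ending_here = 2, max_so_far = 12
Position 4 (value 0): max_ending_here = 2, max_so_far = 12
Position 5 (value -3): max_ending_here = -1, max_so_far = 12
Position 6 (value 11): max_ending_here = 11, max_so_far = 12
Position 7 (value -14): max_ending_here = -3, max_so_far = 12

Maximum subarray: [12]
Maximum sum: 12

The maximum subarray is [12] with sum 12. This subarray runs from index 0 to index 0.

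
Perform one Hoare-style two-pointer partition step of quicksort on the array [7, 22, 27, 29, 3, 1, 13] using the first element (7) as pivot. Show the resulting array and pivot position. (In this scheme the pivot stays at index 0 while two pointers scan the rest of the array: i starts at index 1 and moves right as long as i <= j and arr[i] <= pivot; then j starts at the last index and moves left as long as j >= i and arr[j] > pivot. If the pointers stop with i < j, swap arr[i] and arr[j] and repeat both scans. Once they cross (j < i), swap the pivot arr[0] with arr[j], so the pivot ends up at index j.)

Hoare-style two-pointer partition with pivot = 7:

Initial array: [7, 22, 27, 29, 3, 1, 13]

Pointers start at i = 1, j = 6.
i stops at index 1 (arr[1]=22 > 7), j stops at index 5 (arr[5]=1 <= 7): swap arr[1] and arr[5], array becomes [7, 1, 27, 29, 3, 22, 13]
i stops at index 2 (arr[2]=27 > 7), j stops at index 4 (arr[4]=3 <= 7): swap arr[2] and arr[4], array becomes [7, 1, 3, 29, 27, 22, 13]
i ends at 3, j ends at 2: the pointers have crossed (j < i), so scanning stops.

Swap pivot arr[0] with arr[2] to place pivot at position 2: [3, 1, 7, 29, 27, 22, 13]
Pivot position: 2

After partitioning with pivot 7, the array becomes [3, 1, 7, 29, 27, 22, 13]. The pivot is placed at index 2. All elements to the left of the pivot are <= 7, and all elements to the right are > 7.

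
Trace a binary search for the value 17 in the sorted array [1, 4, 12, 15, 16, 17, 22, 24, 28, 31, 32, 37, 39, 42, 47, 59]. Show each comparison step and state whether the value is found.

Binary search for 17 in [1, 4, 12, 15, 16, 17, 22, 24, 28, 31, 32, 37, 39, 42, 47, 59]:

lo=0, hi=15, mid=7, arr[mid]=24 -> 24 > 17, search left half
lo=0, hi=6, mid=3, arr[mid]=15 -> 15 < 17, search right half
lo=4, hi=6, mid=5, arr[mid]=17 -> Found target at index 5!

Binary search finds 17 at index 5 after 3 comparisons. The search repeatedly halves the search space by comparing with the middle element.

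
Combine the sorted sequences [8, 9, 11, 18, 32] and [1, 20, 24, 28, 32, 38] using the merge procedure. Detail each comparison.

Merging process:

Compare 8 vs 1: take 1 from right. Merged: [1]
Compare 8 vs 20: take 8 from left. Merged: [1, 8]
Compare 9 vs 20: take 9 from left. Merged: [1, 8, 9]
Compare 11 vs 20: take 11 from left. Merged: [1, 8, 9, 11]
Compare 18 vs 20: take 18 from left. Merged: [1, 8, 9, 11, 18]
Compare 32 vs 20: take 20 from right. Merged: [1, 8, 9, 11, 18, 20]
Compare 32 vs 24: take 24 from right. Merged: [1, 8, 9, 11, 18, 20, 24]
Compare 32 vs 28: take 28 from right. Merged: [1, 8, 9, 11, 18, 20, 24, 28]
Compare 32 vs 32: take 32 from left. Merged: [1, 8, 9, 11, 18, 20, 24, 28, 32]
Append remaining from right: [32, 38]. Merged: [1, 8, 9, 11, 18, 20, 24, 28, 32, 32, 38]

Final merged array: [1, 8, 9, 11, 18, 20, 24, 28, 32, 32, 38]
Total comparisons: 9

The merged array is [1, 8, 9, 11, 18, 20, 24, 28, 32, 32, 38], requiring 9 comparisons. The merge step runs in O(n) time where n is the total number of elements.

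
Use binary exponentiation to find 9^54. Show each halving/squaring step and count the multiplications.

Computing 9^54 by squaring (build up from 9^1; each line after the first costs one multiplication):

9^1 = 9
9^2 = (9^1)^2 = 9^2 = 81
9^3 = 9 * 9^2 = 9 * 81 = 729
9^6 = (9^3)^2 = 729^2 = 531441
9^12 = (9^6)^2 = 531441^2 = 282429536481
9^13 = 9 * 9^12 = 9 * 282429536481 = 2541865828329
9^26 = (9^13)^2 = 2541865828329^2 = 6461081889226673298932241
9^27 = 9 * 9^26 = 9 * 6461081889226673298932241 = 58149737003040059690390169
9^54 = (9^27)^2 = 58149737003040059690390169^2 = 3381391913522726342930221472392241170198527451848561

Result: 3381391913522726342930221472392241170198527451848561
Multiplications needed: 8 (8 lines after 9^1)

9^54 = 3381391913522726342930221472392241170198527451848561. Using exponentiation by squaring, this requires 8 multiplications. The key idea: if the exponent is even, square the half-power; if odd, multiply by the base once.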